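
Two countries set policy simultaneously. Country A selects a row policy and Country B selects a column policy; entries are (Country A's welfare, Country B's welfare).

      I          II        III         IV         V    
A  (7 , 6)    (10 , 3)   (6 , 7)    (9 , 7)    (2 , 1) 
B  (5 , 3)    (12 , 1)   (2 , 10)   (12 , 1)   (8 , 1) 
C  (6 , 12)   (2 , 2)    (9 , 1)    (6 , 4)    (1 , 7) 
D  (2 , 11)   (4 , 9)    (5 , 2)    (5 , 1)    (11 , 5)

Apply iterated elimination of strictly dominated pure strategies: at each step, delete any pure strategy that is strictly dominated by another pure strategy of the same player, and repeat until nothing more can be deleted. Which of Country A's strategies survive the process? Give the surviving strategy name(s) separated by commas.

Column II is eliminated: I beats it against every remaining row (A: 6>3, B: 3>1, C: 12>2, D: 11>9).
Column V is eliminated: I beats it against every remaining row (A: 6>1, B: 3>1, C: 12>7, D: 11>5).
Country A's strategy D is strictly dominated by A (I: 7>2, III: 6>5, IV: 9>5) and is removed.
Among the remaining strategies, none is strictly dominated by another pure strategy of the same player, so the elimination stops.
Surviving strategies — Country A: {A, B, C}; Country B: {I, III, IV}.

A, B, C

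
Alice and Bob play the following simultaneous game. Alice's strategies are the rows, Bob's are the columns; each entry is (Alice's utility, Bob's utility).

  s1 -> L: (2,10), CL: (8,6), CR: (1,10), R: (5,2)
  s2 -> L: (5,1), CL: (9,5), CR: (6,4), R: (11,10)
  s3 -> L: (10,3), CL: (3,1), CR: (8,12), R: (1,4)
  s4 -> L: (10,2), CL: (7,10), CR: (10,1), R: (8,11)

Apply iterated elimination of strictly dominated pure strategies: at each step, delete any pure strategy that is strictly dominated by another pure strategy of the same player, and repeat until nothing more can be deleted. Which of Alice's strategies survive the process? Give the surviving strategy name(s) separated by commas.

s2

Row s1 is eliminated: s2 beats it against every remaining column (L: 5>2, CL: 9>8, CR: 6>1, R: 11>5).
Bob's strategy L is strictly dominated by R (s2: 10>1, s3: 4>3, s4: 11>2) and is removed.
For Alice, s4 strictly dominates s3 on the remaining columns (CL: 7>3, CR: 10>8, R: 8>1); eliminate s3.
Column CL is eliminated: R beats it against every remaining row (s2: 10>5, s4: 11>10).
For Bob, R strictly dominates CR on the remaining rows (s2: 10>4, s4: 11>1); eliminate CR.
Row s4 is eliminated: s2 beats it against every remaining column (R: 11>8).
Among the remaining strategies, none is strictly dominated by another pure strategy of the same player, so the elimination stops.
Surviving strategies — Alice: {s2}; Bob: {R}.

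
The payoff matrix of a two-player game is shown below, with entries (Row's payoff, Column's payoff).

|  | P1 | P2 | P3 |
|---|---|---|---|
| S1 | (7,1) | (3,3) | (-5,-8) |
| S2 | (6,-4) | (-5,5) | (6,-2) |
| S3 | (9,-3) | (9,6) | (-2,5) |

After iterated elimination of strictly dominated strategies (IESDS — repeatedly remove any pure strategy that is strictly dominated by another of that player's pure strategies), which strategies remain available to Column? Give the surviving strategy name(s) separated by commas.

P2

Row S1 is eliminated: S3 beats it against every remaining column (P1: 9>7, P2: 9>3, P3: -2>-5).
For Column, P2 strictly dominates P1 on the remaining rows (S2: 5>-4, S3: 6>-3); eliminate P1.
Column P3 is eliminated: P2 beats it against every remaining row (S2: 5>-2, S3: 6>5).
Row S2 is eliminated: S3 beats it against every remaining column (P2: 9>-5).
Among the remaining strategies, none is strictly dominated by another pure strategy of the same player, so the elimination stops.
Surviving strategies — Row: {S3}; Column: {P2}.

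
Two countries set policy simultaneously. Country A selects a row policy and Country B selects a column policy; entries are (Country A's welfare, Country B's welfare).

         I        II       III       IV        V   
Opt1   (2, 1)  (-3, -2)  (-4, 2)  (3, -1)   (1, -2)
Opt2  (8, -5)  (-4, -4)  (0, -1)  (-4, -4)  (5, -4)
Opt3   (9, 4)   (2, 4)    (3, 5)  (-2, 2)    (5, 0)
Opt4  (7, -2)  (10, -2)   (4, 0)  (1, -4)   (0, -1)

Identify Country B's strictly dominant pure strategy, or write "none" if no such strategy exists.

III

III vs I: Opt1: 2>1, Opt2: -1>-5, Opt3: 5>4, Opt4: 0>-2.
III vs II: Opt1: 2>-2, Opt2: -1>-4, Opt3: 5>4, Opt4: 0>-2.
III vs IV: Opt1: 2>-1, Opt2: -1>-4, Opt3: 5>2, Opt4: 0>-4.
III vs V: Opt1: 2>-2, Opt2: -1>-4, Opt3: 5>0, Opt4: 0>-1.
III strictly beats every other strategy against every opponent action, so it is strictly dominant.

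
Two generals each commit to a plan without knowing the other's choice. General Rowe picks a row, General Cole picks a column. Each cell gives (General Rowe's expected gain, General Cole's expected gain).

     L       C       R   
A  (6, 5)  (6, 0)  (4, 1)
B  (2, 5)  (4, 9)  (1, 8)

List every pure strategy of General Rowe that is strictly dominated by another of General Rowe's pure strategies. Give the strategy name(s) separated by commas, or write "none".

A: no other strategy beats it everywhere (B at L (6>2)).
A strictly dominates B — L: 6>2, C: 6>4, R: 4>1.

B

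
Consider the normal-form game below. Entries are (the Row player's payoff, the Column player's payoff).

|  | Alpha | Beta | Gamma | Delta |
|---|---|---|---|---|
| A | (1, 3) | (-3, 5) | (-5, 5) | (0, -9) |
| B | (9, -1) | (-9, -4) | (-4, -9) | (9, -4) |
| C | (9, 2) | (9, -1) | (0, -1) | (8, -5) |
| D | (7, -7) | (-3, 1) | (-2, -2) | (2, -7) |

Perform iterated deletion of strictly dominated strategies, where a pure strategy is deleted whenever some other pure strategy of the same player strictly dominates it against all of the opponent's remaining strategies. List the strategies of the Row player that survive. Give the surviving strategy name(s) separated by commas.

B, C

Row A is eliminated: C beats it against every remaining column (Alpha: 9>1, Beta: 9>-3, Gamma: 0>-5, Delta: 8>0).
The Row player's strategy D is strictly dominated by C (Alpha: 9>7, Beta: 9>-3, Gamma: 0>-2, Delta: 8>2) and is removed.
Column Beta is eliminated: Alpha beats it against every remaining row (B: -1>-4, C: 2>-1).
The Column player's strategy Gamma is strictly dominated by Alpha (B: -1>-9, C: 2>-1) and is removed.
For the Column player, Alpha strictly dominates Delta on the remaining rows (B: -1>-4, C: 2>-5); eliminate Delta.
Among the remaining strategies, none is strictly dominated by another pure strategy of the same player, so the elimination stops.
Surviving strategies — the Row player: {B, C}; the Column player: {Alpha}.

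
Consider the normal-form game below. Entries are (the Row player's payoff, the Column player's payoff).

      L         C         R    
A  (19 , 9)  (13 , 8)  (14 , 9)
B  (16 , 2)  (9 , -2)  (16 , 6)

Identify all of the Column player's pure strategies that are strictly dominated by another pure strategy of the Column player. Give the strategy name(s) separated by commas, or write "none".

Nothing dominates L: C at A (9>8); R at A (9=9).
L strictly dominates C — A: 9>8, B: 2>-2.
Nothing dominates R: L at A (9=9); C at A (9>8).

C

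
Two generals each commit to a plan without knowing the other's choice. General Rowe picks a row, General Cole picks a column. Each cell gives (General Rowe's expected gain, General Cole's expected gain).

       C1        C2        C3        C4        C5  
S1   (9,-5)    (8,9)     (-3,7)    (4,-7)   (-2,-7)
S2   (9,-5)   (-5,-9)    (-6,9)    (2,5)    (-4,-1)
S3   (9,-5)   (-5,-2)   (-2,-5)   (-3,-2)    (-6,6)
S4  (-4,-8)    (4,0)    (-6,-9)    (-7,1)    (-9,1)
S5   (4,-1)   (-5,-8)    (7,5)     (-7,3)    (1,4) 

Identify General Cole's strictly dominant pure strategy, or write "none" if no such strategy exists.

none

C1 fails to dominate C2 at S1 (-5<9).
C2 fails to dominate C1 at S2 (-9<-5).
C3 fails to dominate C1 at S3 (-5=-5).
C4 fails to dominate C1 at S1 (-7<-5).
C5 fails to dominate C1 at S1 (-7<-5).
No single strategy dominates all the others.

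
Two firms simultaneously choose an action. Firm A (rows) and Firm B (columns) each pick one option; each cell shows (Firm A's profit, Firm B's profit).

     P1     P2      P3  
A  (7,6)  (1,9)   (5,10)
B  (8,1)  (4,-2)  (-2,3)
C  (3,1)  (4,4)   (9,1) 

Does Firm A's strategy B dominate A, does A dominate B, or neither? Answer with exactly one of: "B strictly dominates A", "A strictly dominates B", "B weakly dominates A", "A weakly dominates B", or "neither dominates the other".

neither dominates the other

Compare B to A across each choice by Firm B: P1: 8>7, P2: 4>1, P3: -2<5.
B does better at P1, P2 but worse at P3; neither strategy dominates the other.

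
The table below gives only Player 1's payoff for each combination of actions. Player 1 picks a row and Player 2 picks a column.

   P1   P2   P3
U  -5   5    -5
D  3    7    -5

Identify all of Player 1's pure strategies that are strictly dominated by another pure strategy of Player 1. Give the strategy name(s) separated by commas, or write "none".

none

Nothing dominates U: D at P3 (-5=-5).
Nothing dominates D: U at P1 (3>-5).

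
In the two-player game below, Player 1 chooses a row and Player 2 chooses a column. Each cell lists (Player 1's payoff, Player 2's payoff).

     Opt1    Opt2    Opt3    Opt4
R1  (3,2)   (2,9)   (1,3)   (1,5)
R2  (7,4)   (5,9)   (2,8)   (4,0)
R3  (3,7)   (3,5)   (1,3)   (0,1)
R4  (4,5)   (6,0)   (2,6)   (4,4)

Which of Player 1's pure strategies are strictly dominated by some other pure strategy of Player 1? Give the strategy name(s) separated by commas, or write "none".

R2 strictly dominates R1 — Opt1: 7>3, Opt2: 5>2, Opt3: 2>1, Opt4: 4>1.
Nothing dominates R2: R1 at Opt1 (7>3); R3 at Opt1 (7>3); R4 at Opt1 (7>4).
R3 is strictly dominated by R2 (Opt1: 7>3, Opt2: 5>3, Opt3: 2>1, Opt4: 4>0).
R4 is not dominated — it holds its own against R1 at Opt1 (4>3); R2 at Opt2 (6>5); R3 at Opt1 (4>3).

R1, R3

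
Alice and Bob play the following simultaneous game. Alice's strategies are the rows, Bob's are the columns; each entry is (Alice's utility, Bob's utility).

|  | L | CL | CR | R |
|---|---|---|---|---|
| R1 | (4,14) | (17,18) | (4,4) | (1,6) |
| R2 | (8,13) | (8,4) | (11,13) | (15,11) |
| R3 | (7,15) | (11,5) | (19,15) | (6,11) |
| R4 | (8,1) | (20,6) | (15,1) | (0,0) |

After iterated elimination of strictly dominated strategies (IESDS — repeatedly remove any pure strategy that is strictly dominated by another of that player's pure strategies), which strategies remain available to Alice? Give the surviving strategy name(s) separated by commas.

Column R is eliminated: L beats it against every remaining row (R1: 14>6, R2: 13>11, R3: 15>11, R4: 1>0).
Row R1 is eliminated: R4 beats it against every remaining column (L: 8>4, CL: 20>17, CR: 15>4).
Among the remaining strategies, none is strictly dominated by another pure strategy of the same player, so the elimination stops.
Surviving strategies — Alice: {R2, R3, R4}; Bob: {L, CL, CR}.

R2, R3, R4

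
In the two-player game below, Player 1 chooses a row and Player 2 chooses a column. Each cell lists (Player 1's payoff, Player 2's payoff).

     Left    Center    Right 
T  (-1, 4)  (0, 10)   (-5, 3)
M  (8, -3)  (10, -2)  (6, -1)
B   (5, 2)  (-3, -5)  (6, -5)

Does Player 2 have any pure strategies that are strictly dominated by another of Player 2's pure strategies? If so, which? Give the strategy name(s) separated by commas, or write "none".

none

Left is not dominated — it holds its own against Center at B (2>-5); Right at T (4>3).
Center: no other strategy beats it everywhere (Left at T (10>4); Right at T (10>3)).
Right: no other strategy beats it everywhere (Left at M (-1>-3); Center at M (-1>-2)).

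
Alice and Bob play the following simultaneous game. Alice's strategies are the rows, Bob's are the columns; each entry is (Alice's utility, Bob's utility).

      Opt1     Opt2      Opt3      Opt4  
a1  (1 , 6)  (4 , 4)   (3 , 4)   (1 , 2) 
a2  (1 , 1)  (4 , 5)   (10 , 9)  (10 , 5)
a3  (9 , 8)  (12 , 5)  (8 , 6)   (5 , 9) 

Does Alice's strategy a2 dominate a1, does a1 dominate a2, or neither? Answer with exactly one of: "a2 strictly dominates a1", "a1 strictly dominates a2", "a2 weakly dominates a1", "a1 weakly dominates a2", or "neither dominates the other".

a2 weakly dominates a1

a2's payoffs vs a1's, by Bob's action — Opt1: 1=1, Opt2: 4=4, Opt3: 10>3, Opt4: 10>1.
a2 is at least as good everywhere and strictly better somewhere (tied only at Opt1, Opt2), so a2 weakly but not strictly dominates a1.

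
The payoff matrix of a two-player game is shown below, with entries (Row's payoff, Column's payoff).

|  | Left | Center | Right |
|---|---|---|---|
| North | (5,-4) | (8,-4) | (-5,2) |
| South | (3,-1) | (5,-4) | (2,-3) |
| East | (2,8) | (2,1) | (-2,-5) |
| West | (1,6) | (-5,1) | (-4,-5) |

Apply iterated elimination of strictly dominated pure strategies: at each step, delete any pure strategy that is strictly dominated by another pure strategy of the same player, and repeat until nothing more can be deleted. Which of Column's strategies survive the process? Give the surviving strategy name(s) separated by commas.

Left, Right

Row East is eliminated: South beats it against every remaining column (Left: 3>2, Center: 5>2, Right: 2>-2).
Row's strategy West is strictly dominated by South (Left: 3>1, Center: 5>-5, Right: 2>-4) and is removed.
Column Center is eliminated: Right beats it against every remaining row (North: 2>-4, South: -3>-4).
Among the remaining strategies, none is strictly dominated by another pure strategy of the same player, so the elimination stops.
Surviving strategies — Row: {North, South}; Column: {Left, Right}.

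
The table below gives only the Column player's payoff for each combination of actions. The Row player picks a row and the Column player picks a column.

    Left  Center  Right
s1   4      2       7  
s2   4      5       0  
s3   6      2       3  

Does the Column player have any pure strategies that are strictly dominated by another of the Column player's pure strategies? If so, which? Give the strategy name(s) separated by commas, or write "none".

Left is not dominated — it holds its own against Center at s1 (4>2); Right at s2 (4>0).
Center is not dominated — it holds its own against Left at s2 (5>4); Right at s2 (5>0).
Right: no other strategy beats it everywhere (Left at s1 (7>4); Center at s1 (7>2)).

none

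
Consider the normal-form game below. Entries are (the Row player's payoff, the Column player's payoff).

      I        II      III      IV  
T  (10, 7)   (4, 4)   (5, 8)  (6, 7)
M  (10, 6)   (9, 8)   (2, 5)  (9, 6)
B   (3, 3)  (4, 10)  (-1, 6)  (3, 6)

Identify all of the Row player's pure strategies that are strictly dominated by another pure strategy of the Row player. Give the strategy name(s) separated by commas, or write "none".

T: no other strategy beats it everywhere (M at I (10=10); B at I (10>3)).
M is not dominated — it holds its own against T at I (10=10); B at I (10>3).
B is strictly dominated by M (I: 10>3, II: 9>4, III: 2>-1, IV: 9>3).

B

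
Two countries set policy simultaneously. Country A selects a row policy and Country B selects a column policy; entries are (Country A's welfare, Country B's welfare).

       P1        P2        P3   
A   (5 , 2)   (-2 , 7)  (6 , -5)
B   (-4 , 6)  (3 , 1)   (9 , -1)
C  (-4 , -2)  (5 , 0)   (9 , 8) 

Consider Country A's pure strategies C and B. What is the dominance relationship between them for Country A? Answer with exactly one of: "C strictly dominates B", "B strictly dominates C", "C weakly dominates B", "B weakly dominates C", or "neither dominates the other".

C weakly dominates B

Compare C to B across every action of Country B: P1: -4=-4, P2: 5>3, P3: 9=9.
C is at least as good everywhere and strictly better somewhere (tied only at P1, P3), so C weakly but not strictly dominates B.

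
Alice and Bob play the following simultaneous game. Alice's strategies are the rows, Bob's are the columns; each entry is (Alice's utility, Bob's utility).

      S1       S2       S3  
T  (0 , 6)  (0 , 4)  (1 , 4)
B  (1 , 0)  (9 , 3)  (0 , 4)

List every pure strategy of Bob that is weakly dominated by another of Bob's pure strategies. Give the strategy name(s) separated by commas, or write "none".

S1 is not dominated — it holds its own against S2 at T (6>4); S3 at T (6>4).
S2 is weakly dominated by S3 (T: 4=4, B: 4>3).
S3: no other strategy beats it everywhere (S1 at B (4>0); S2 at B (4>3)).

S2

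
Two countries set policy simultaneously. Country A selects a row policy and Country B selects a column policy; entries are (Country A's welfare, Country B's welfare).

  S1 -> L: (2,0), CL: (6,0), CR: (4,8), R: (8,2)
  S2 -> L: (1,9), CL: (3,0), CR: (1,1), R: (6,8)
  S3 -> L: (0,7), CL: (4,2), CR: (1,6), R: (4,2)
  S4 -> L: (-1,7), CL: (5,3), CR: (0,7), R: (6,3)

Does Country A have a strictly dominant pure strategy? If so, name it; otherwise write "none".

S1

S1 vs S2: L: 2>1, CL: 6>3, CR: 4>1, R: 8>6.
S1 vs S3: L: 2>0, CL: 6>4, CR: 4>1, R: 8>4.
S1 vs S4: L: 2>-1, CL: 6>5, CR: 4>0, R: 8>6.
S1 strictly beats every other strategy against every opponent action, so it is strictly dominant.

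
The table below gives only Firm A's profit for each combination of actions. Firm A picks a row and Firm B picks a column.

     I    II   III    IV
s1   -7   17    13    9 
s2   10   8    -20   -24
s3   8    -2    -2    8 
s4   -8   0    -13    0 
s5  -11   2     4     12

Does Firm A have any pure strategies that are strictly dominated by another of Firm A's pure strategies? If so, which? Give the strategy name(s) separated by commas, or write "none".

s4

Nothing dominates s1: s2 at II (17>8); s3 at II (17>-2); s4 at I (-7>-8); s5 at I (-7>-11).
s2: no other strategy beats it everywhere (s1 at I (10>-7); s3 at I (10>8); s4 at I (10>-8); s5 at I (10>-11)).
s3: no other strategy beats it everywhere (s1 at I (8>-7); s2 at III (-2>-20); s4 at I (8>-8); s5 at I (8>-11)).
s4: dominated, since s1 does at least as well everywhere (I: -7>-8, II: 17>0, III: 13>-13, IV: 9>0).
s5 is not dominated — it holds its own against s1 at IV (12>9); s2 at III (4>-20); s3 at II (2>-2); s4 at II (2>0).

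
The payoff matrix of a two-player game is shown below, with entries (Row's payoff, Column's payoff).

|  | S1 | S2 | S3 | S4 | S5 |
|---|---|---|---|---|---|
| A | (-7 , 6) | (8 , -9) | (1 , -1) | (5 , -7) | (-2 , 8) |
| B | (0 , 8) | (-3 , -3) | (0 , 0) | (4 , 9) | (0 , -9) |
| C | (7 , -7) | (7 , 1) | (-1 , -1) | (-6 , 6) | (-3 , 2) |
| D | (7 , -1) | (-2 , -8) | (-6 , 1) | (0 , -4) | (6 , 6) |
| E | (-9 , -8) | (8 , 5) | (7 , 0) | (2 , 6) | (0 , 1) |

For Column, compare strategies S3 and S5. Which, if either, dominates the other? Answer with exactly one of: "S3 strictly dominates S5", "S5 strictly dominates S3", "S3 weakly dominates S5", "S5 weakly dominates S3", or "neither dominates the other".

neither dominates the other

Compare S3 to S5 across each choice by Row: A: -1<8, B: 0>-9, C: -1<2, D: 1<6, E: 0<1.
S3 does better at B but worse at A, C, D, E; neither strategy dominates the other.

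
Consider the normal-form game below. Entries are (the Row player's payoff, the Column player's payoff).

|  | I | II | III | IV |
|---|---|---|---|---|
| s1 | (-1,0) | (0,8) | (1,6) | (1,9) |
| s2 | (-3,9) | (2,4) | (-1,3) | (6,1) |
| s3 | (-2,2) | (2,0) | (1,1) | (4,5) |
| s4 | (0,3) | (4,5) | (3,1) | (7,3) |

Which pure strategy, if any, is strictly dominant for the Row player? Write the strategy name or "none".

s4

s4 vs s1: I: 0>-1, II: 4>0, III: 3>1, IV: 7>1.
s4 vs s2: I: 0>-3, II: 4>2, III: 3>-1, IV: 7>6.
s4 vs s3: I: 0>-2, II: 4>2, III: 3>1, IV: 7>4.
s4 strictly beats every other strategy against every opponent action, so it is strictly dominant.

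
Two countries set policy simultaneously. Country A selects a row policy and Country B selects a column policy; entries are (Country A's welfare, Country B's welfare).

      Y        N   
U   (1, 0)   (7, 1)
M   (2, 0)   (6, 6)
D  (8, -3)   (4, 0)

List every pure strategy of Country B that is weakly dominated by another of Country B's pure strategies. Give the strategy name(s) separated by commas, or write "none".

Y

Y is weakly dominated by N (U: 1>0, M: 6>0, D: 0>-3).
N: no other strategy beats it everywhere (Y at U (1>0)).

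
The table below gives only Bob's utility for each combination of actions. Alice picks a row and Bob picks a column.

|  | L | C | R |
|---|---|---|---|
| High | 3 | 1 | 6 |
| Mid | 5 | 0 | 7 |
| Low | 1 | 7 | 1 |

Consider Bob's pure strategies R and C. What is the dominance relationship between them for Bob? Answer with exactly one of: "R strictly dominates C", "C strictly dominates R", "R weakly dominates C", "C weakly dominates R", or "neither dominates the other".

R's payoffs vs C's, by Alice's action — High: 6>1, Mid: 7>0, Low: 1<7.
R does better at High, Mid but worse at Low; neither strategy dominates the other.

neither dominates the other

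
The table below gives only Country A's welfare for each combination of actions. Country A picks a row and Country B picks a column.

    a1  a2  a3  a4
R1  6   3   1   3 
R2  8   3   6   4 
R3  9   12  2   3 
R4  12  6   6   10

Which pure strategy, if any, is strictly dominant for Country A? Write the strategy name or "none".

none

R1 fails to dominate R2 at a1 (6<8).
R2 fails to dominate R1 at a2 (3=3).
R3 fails to dominate R1 at a4 (3=3).
R4 fails to dominate R2 at a3 (6=6).
No single strategy dominates all the others.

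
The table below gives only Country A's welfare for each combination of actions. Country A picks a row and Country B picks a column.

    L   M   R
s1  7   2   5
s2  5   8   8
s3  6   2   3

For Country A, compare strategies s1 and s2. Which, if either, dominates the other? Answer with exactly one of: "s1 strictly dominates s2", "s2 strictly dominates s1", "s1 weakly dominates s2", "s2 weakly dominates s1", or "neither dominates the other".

s1's payoffs vs s2's, by Country B's action — L: 7>5, M: 2<8, R: 5<8.
s1 does better at L but worse at M, R; neither strategy dominates the other.

neither dominates the other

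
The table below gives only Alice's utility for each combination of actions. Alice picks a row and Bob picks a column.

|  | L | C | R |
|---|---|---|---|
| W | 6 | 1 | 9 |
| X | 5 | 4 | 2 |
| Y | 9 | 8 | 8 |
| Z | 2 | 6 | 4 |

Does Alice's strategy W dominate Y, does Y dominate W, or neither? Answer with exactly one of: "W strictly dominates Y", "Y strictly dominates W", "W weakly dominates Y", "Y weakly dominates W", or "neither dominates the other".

Compare W to Y across every action of Bob: L: 6<9, C: 1<8, R: 9>8.
W does better at R but worse at L, C; neither strategy dominates the other.

neither dominates the other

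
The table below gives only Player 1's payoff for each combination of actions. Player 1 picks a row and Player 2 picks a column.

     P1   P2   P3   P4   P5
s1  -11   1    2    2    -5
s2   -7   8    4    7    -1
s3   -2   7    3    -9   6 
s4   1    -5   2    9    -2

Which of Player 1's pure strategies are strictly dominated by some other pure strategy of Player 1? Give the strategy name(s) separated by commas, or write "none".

s1

s1: dominated, since s2 does at least as well everywhere (P1: -7>-11, P2: 8>1, P3: 4>2, P4: 7>2, P5: -1>-5).
s2 is not dominated — it holds its own against s1 at P1 (-7>-11); s3 at P2 (8>7); s4 at P2 (8>-5).
Nothing dominates s3: s1 at P1 (-2>-11); s2 at P1 (-2>-7); s4 at P2 (7>-5).
s4 is not dominated — it holds its own against s1 at P1 (1>-11); s2 at P1 (1>-7); s3 at P1 (1>-2).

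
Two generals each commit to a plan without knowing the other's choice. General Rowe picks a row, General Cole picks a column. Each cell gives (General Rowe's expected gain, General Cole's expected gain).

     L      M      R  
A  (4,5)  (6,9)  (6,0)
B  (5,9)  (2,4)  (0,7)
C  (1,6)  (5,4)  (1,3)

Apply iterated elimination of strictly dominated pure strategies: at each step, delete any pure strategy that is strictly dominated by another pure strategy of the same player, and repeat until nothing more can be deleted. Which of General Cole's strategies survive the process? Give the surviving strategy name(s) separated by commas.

General Rowe's strategy C is strictly dominated by A (L: 4>1, M: 6>5, R: 6>1) and is removed.
For General Cole, L strictly dominates R on the remaining rows (A: 5>0, B: 9>7); eliminate R.
Among the remaining strategies, none is strictly dominated by another pure strategy of the same player, so the elimination stops.
Surviving strategies — General Rowe: {A, B}; General Cole: {L, M}.

L, M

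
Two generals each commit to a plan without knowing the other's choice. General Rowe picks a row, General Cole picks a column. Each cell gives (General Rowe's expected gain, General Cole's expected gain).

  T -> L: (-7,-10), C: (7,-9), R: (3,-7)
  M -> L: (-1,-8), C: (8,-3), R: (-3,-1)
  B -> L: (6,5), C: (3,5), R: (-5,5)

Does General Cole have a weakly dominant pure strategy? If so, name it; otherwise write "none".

R

R vs L: T: -7>-10, M: -1>-8, B: 5=5.
R vs C: T: -7>-9, M: -1>-3, B: 5=5.
R is at least as good as every other strategy against every opponent action, so it is weakly dominant.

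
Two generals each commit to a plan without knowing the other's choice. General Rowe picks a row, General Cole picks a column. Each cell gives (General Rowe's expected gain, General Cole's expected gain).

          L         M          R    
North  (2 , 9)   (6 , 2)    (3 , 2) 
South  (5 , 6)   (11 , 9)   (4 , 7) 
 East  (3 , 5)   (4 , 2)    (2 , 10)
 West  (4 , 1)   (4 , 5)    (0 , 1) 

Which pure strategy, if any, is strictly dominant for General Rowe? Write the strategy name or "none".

South vs North: L: 5>2, M: 11>6, R: 4>3.
South vs East: L: 5>3, M: 11>4, R: 4>2.
South vs West: L: 5>4, M: 11>4, R: 4>0.
South strictly beats every other strategy against every opponent action, so it is strictly dominant.

South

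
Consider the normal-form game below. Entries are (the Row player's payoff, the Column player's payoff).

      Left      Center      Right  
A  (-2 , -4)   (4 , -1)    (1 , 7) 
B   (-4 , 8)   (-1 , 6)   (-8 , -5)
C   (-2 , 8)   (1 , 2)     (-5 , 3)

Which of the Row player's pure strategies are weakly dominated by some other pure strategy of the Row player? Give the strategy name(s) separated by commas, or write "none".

B, C

A: no other strategy beats it everywhere (B at Left (-2>-4); C at Center (4>1)).
A weakly dominates B — Left: -2>-4, Center: 4>-1, Right: 1>-8.
C: dominated, since A does at least as well everywhere (Left: -2=-2, Center: 4>1, Right: 1>-5).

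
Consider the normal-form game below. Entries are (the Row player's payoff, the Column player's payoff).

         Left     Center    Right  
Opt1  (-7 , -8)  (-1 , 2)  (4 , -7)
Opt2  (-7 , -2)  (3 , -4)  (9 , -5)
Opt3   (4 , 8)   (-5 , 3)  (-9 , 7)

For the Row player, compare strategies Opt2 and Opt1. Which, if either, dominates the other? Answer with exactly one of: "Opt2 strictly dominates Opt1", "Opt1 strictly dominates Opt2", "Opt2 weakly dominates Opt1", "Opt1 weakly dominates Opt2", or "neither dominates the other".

Opt2 weakly dominates Opt1

Compare Opt2 to Opt1 across each opponent action: Left: -7=-7, Center: 3>-1, Right: 9>4.
Opt2 is at least as good everywhere and strictly better somewhere (tied only at Left), so Opt2 weakly but not strictly dominates Opt1.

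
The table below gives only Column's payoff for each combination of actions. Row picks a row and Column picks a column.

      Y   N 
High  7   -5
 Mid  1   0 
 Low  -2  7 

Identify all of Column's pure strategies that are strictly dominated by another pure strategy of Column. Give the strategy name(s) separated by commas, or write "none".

none

Y is not dominated — it holds its own against N at High (7>-5).
Nothing dominates N: Y at Low (7>-2).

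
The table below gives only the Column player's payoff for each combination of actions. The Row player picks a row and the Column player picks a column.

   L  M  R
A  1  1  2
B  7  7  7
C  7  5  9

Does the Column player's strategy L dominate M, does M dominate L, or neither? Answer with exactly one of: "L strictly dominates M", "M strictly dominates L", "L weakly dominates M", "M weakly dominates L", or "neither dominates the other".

Compare L to M across each opponent action: A: 1=1, B: 7=7, C: 7>5.
L is at least as good everywhere and strictly better somewhere (tied only at A, B), so L weakly but not strictly dominates M.

L weakly dominates M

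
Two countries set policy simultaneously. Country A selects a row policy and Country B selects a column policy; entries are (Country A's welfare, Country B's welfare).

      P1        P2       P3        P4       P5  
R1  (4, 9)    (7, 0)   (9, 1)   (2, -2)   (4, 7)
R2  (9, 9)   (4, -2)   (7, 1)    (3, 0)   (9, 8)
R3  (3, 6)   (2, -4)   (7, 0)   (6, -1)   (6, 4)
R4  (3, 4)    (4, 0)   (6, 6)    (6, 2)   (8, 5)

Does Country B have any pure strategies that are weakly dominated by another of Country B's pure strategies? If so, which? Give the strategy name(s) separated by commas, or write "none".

P2, P4

Nothing dominates P1: P2 at R1 (9>0); P3 at R1 (9>1); P4 at R1 (9>-2); P5 at R1 (9>7).
P2 is weakly dominated by P1 (R1: 9>0, R2: 9>-2, R3: 6>-4, R4: 4>0).
P3 is not dominated — it holds its own against P1 at R4 (6>4); P2 at R1 (1>0); P4 at R1 (1>-2); P5 at R4 (6>5).
P4: dominated, since P1 does at least as well everywhere (R1: 9>-2, R2: 9>0, R3: 6>-1, R4: 4>2).
P5: no other strategy beats it everywhere (P1 at R4 (5>4); P2 at R1 (7>0); P3 at R1 (7>1); P4 at R1 (7>-2)).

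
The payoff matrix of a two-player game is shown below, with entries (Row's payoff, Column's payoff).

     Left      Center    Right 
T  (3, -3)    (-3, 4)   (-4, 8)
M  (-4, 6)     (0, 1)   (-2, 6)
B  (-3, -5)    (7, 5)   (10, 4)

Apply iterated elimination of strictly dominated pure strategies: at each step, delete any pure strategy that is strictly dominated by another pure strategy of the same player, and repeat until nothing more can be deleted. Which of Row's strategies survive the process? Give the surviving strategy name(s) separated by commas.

B

Row's strategy M is strictly dominated by B (Left: -3>-4, Center: 7>0, Right: 10>-2) and is removed.
For Column, Center strictly dominates Left on the remaining rows (T: 4>-3, B: 5>-5); eliminate Left.
Row's strategy T is strictly dominated by B (Center: 7>-3, Right: 10>-4) and is removed.
Column's strategy Right is strictly dominated by Center (B: 5>4) and is removed.
Among the remaining strategies, none is strictly dominated by another pure strategy of the same player, so the elimination stops.
Surviving strategies — Row: {B}; Column: {Center}.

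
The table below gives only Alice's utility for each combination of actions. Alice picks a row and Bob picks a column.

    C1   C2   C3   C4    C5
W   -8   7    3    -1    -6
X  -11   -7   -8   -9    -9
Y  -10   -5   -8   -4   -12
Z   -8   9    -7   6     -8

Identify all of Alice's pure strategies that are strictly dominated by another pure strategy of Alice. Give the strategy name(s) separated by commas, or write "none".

X, Y

W: no other strategy beats it everywhere (X at C1 (-8>-11); Y at C1 (-8>-10); Z at C1 (-8=-8)).
W strictly dominates X — C1: -8>-11, C2: 7>-7, C3: 3>-8, C4: -1>-9, C5: -6>-9.
Y is strictly dominated by W (C1: -8>-10, C2: 7>-5, C3: 3>-8, C4: -1>-4, C5: -6>-12).
Z is not dominated — it holds its own against W at C1 (-8=-8); X at C1 (-8>-11); Y at C1 (-8>-10).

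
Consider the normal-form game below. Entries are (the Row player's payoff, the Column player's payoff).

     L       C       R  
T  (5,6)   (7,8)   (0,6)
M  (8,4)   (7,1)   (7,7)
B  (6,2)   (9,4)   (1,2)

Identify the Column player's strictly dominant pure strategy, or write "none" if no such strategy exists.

L fails to dominate C at T (6<8).
C fails to dominate L at M (1<4).
R fails to dominate L at T (6=6).
No single strategy dominates all the others.

none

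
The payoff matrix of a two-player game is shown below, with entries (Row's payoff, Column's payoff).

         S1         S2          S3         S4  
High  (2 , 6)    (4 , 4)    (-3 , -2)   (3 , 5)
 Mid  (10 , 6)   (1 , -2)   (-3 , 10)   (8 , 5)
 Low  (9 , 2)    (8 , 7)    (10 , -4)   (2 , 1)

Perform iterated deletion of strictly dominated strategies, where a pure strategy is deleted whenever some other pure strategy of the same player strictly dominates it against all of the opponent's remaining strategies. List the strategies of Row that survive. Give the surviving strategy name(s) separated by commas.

Mid, Low

Column S4 is eliminated: S1 beats it against every remaining row (High: 6>5, Mid: 6>5, Low: 2>1).
For Row, Low strictly dominates High on the remaining columns (S1: 9>2, S2: 8>4, S3: 10>-3); eliminate High.
Among the remaining strategies, none is strictly dominated by another pure strategy of the same player, so the elimination stops.
Surviving strategies — Row: {Mid, Low}; Column: {S1, S2, S3}.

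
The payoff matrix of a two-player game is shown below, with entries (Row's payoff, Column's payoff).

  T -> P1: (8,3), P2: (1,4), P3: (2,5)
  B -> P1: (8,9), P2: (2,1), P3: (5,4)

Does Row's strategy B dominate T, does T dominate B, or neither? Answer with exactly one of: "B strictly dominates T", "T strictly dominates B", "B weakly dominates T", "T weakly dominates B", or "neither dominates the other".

B weakly dominates T

B's payoffs vs T's, by Column's action — P1: 8=8, P2: 2>1, P3: 5>2.
B is at least as good everywhere and strictly better somewhere (tied only at P1), so B weakly but not strictly dominates T.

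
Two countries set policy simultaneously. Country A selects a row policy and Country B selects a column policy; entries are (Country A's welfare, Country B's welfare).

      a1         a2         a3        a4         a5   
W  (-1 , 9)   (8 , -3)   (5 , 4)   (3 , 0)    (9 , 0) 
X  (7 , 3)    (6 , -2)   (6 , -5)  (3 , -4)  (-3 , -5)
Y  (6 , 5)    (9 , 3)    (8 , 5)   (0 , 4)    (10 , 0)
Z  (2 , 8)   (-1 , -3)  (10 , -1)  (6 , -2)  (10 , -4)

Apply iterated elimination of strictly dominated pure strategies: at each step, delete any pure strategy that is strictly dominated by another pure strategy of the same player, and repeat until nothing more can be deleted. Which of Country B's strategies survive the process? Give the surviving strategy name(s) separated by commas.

a1, a3

For Country B, a1 strictly dominates a2 on the remaining rows (W: 9>-3, X: 3>-2, Y: 5>3, Z: 8>-3); eliminate a2.
For Country A, Z strictly dominates W on the remaining columns (a1: 2>-1, a3: 10>5, a4: 6>3, a5: 10>9); eliminate W.
Country B's strategy a4 is strictly dominated by a1 (X: 3>-4, Y: 5>4, Z: 8>-2) and is removed.
Column a5 is eliminated: a1 beats it against every remaining row (X: 3>-5, Y: 5>0, Z: 8>-4).
Among the remaining strategies, none is strictly dominated by another pure strategy of the same player, so the elimination stops.
Surviving strategies — Country A: {X, Y, Z}; Country B: {a1, a3}.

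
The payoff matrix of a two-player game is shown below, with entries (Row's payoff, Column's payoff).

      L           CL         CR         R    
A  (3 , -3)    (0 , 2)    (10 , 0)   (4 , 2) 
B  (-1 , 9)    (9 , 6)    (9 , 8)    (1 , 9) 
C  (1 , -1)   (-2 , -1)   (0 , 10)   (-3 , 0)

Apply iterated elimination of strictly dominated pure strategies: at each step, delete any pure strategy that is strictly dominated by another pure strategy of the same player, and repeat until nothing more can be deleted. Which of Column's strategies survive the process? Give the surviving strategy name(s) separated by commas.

L, CL, R

Row C is eliminated: A beats it against every remaining column (L: 3>1, CL: 0>-2, CR: 10>0, R: 4>-3).
Column CR is eliminated: R beats it against every remaining row (A: 2>0, B: 9>8).
Among the remaining strategies, none is strictly dominated by another pure strategy of the same player, so the elimination stops.
Surviving strategies — Row: {A, B}; Column: {L, CL, R}.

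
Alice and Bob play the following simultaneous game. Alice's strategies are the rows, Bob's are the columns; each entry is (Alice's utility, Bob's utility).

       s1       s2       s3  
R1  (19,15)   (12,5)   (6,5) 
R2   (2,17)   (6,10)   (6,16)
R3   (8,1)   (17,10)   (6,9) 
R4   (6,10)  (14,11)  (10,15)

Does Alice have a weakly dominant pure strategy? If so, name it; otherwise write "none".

R1 fails to dominate R3 at s2 (12<17).
R2 fails to dominate R1 at s1 (2<19).
R3 fails to dominate R1 at s1 (8<19).
R4 fails to dominate R1 at s1 (6<19).
No single strategy dominates all the others.

none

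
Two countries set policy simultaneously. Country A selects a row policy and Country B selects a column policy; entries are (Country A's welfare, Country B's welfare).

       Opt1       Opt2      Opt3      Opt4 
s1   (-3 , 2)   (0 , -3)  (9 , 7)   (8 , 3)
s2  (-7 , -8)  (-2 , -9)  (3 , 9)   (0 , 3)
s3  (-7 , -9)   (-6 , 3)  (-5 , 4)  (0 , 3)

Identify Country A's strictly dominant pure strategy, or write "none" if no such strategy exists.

s1 vs s2: Opt1: -3>-7, Opt2: 0>-2, Opt3: 9>3, Opt4: 8>0.
s1 vs s3: Opt1: -3>-7, Opt2: 0>-6, Opt3: 9>-5, Opt4: 8>0.
s1 strictly beats every other strategy against every opponent action, so it is strictly dominant.

s1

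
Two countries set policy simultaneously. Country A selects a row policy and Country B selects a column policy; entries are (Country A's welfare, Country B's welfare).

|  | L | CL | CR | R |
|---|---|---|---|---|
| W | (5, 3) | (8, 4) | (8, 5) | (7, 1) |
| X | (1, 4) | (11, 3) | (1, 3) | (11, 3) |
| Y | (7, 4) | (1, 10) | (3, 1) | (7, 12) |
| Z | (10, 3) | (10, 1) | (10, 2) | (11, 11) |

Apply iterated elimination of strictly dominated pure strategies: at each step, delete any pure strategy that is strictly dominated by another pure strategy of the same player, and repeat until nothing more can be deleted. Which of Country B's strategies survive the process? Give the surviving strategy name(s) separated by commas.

L, R

Row W is eliminated: Z beats it against every remaining column (L: 10>5, CL: 10>8, CR: 10>8, R: 11>7).
Row Y is eliminated: Z beats it against every remaining column (L: 10>7, CL: 10>1, CR: 10>3, R: 11>7).
Column CL is eliminated: L beats it against every remaining row (X: 4>3, Z: 3>1).
Country B's strategy CR is strictly dominated by L (X: 4>3, Z: 3>2) and is removed.
Among the remaining strategies, none is strictly dominated by another pure strategy of the same player, so the elimination stops.
Surviving strategies — Country A: {X, Z}; Country B: {L, R}.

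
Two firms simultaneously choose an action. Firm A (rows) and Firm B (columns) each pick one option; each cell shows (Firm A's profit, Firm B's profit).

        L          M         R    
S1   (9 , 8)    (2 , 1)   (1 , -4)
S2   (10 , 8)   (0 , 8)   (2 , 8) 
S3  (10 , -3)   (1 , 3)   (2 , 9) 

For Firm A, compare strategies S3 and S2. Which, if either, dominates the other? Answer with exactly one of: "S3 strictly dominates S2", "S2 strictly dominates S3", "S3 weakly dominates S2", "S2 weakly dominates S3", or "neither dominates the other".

S3's payoffs vs S2's, by Firm B's action — L: 10=10, M: 1>0, R: 2=2.
S3 is at least as good everywhere and strictly better somewhere (tied only at L, R), so S3 weakly but not strictly dominates S2.

S3 weakly dominates S2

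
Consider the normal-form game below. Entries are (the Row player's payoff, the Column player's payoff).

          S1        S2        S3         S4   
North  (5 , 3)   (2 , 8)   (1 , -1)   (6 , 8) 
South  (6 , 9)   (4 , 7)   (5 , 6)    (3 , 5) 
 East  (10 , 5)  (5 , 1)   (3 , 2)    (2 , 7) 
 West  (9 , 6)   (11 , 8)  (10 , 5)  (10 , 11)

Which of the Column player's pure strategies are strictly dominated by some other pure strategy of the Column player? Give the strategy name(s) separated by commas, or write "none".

S3

S1 is not dominated — it holds its own against S2 at South (9>7); S3 at North (3>-1); S4 at South (9>5).
S2 is not dominated — it holds its own against S1 at North (8>3); S3 at North (8>-1); S4 at North (8=8).
S1 strictly dominates S3 — North: 3>-1, South: 9>6, East: 5>2, West: 6>5.
Nothing dominates S4: S1 at North (8>3); S2 at North (8=8); S3 at North (8>-1).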